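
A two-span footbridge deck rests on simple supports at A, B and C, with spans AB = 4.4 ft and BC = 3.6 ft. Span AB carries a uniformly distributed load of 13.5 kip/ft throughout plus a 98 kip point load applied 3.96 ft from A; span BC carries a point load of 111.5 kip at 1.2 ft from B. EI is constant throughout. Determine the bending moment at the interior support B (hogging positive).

M_B = 71.7 kip·ft

Release continuity at B by inserting a hinge; the redundant is the internal moment M_B. The primary structure is two simply-supported spans AB and BC.
Rotations at B on the released spans (each span's end-slope, ×1/EI):
  span AB: UDL 13.5: wL³/(24EI) = 47.92/EI
  span AB: point load 98 at a = 3.96: Pab(L + a)/(6LEI) = 54.07/EI
  span BC: point load 111.5 at a = 1.2: Pab(L + b)/(6LEI) = 89.2/EI
  relative rotation θ_0 = (102 + 89.2)/EI = 191.2/EI
A unit hogging moment at B produces rotation L₁/(3EI) + L₂/(3EI) = 2.667/EI.
Slope continuity at B: θ_0 = M_B·2.667/EI, so M_B = 191.2/2.667 = 71.7 kip·ft (hogging).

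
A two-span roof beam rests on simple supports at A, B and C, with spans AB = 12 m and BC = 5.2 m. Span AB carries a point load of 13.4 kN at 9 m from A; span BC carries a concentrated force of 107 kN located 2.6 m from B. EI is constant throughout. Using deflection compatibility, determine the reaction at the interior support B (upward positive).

R_B = 77.32 kN

Take M_B as the redundant. Released structure: two simple spans AB and BC with a hinge at B.
Discontinuity in slope at B on the released structure — sum the simple-span end rotations:
  span AB: point load 13.4 at a = 9: Pab(L + a)/(6LEI) = 105.5/EI
  span BC: point load 107 at a = 2.6: Pab(L + b)/(6LEI) = 180.8/EI
  relative rotation θ_0 = (105.5 + 180.8)/EI = 286.4/EI
A unit hogging moment at B produces rotation L₁/(3EI) + L₂/(3EI) = 5.733/EI.
Compatibility: M_B·(L₁+L₂)/(3EI) = θ_0, giving M_B = 49.95 kN·m (hogging).
Span AB, ΣM about A with M_B applied at B: R_B^{AB}·12 = 120.6 + 49.95, so R_B^{AB} = 14.21 kN and R_A = 13.4 − 14.21 = -0.8121 kN.
Span BC, ΣM about C: R_B^{BC}·5.2 = 278.2 + 49.95, so R_B^{BC} = 63.1 kN and R_C = 107 − 63.1 = 43.9 kN.
R_B = 14.21 + 63.1 = 77.32 kN.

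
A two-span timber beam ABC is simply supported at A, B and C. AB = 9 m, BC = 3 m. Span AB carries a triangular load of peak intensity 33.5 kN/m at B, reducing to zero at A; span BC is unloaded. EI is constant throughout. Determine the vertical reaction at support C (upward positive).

R_C = -45.23 kN

Take M_B as the redundant. Released structure: two simple spans AB and BC with a hinge at B.
Discontinuity in slope at B on the released structure — sum the simple-span end rotations:
  span AB: triangular load, peak 33.5: w₀L³/(45EI) = 542.7/EI
  relative rotation θ_0 = (542.7 + 0)/EI = 542.7/EI
A unit hogging moment at B produces rotation L₁/(3EI) + L₂/(3EI) = 4/EI.
Compatibility: M_B·(L₁+L₂)/(3EI) = θ_0, giving M_B = 135.7 kN·m (hogging).
Span BC, ΣM about C: R_B^{BC}·3 = 0 + 135.7, so R_B^{BC} = 45.23 kN and R_C = 0 − 45.23 = -45.23 kN.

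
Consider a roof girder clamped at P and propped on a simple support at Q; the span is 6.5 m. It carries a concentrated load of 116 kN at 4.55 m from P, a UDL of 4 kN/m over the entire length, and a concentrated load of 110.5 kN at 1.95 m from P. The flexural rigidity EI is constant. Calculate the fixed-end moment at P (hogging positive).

M_P = 252.3 kN·m

Choose R_Q as the redundant. The primary structure is the cantilever fixed at P.
Deflection at Q on the released cantilever, summing each load's contribution:
  point load 116 at a = 4.55: Pa²(3L − a)/(6EI) = 5984/EI
  UDL 4: wL⁴/(8EI) = 892.5/EI
  point load 110.5 at a = 1.95: Pa²(3L − a)/(6EI) = 1229/EI
  δ_0 = 8105/EI
Flexibility coefficient — unit upward force at Q: δ_{QQ} = L³/(3EI) = 91.54/EI.
Compatibility at Q: δ_0 − R_Q·δ_{QQ} = 0, so R_Q = 8105/91.54 = 88.54 kN.
Moment equilibrium about P: M_P = Σ(load moments about P) − R_Q·L = 827.8 − 88.54×6.5 = 252.3 kN·m.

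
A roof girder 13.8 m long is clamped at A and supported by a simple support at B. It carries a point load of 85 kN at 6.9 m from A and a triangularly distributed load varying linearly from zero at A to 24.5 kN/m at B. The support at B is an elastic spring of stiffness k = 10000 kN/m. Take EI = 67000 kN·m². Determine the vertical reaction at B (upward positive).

R_B = 118.6 kN

Choose R_B as the redundant. The primary structure is the cantilever fixed at A.
Primary-structure tip deflection at B by superposition:
  point load 85 at a = 6.9: Pa²(3L − a)/(6EI) = 23269/EI
  triangular load, peak 24.5 at the free end: 11w₀L⁴/(120EI) = 81451/EI
  δ_0 = 104720/EI
Flexibility coefficient — unit upward force at B: δ_{BB} = L³/(3EI) = 876/EI.
With EI = 67000 kN·m²: δ_0 = 1.563 m and δ_{BB} = 0.013075 m/kN.
Compatibility — the spring shortens by R_B/k under the reaction it provides: δ_0 − R_B·δ_{BB} = R_B/k. With 1/k = 0.0001 m/kN, R_B = δ_0 / (δ_{BB} + 1/k) = 1.563 / (0.013075 + 0.0001) = 118.6 kN.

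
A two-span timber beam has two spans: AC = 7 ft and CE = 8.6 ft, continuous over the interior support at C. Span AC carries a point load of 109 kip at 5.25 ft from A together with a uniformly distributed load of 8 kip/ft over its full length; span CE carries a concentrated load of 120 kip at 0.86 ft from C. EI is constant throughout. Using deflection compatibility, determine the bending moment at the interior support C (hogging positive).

Take M_C as the redundant. Released structure: two simple spans AC and CE with a hinge at C.
Discontinuity in slope at C on the released structure — sum the simple-span end rotations:
  span AC: point load 109 at a = 5.25: Pab(L + a)/(6LEI) = 292.1/EI
  span AC: UDL 8: wL³/(24EI) = 114.3/EI
  span CE: point load 120 at a = 0.86: Pab(L + b)/(6LEI) = 252.9/EI
  relative rotation θ_0 = (406.4 + 252.9)/EI = 659.4/EI
A unit hogging moment at C produces rotation L₁/(3EI) + L₂/(3EI) = 5.2/EI.
Compatibility: M_C·(L₁+L₂)/(3EI) = θ_0, giving M_C = 126.8 kip·ft (hogging).

M_C = 126.8 kip·ft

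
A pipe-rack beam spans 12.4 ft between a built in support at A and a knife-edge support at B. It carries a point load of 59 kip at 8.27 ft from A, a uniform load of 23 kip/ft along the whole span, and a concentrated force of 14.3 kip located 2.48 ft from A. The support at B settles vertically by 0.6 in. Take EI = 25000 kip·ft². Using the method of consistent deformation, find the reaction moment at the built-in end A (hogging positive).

M_A = 600.3 kip·ft

Release the roller at B. Primary structure: cantilever fixed at A.
Deflection at B on the released cantilever, summing each load's contribution:
  point load 59 at a = 8.27: Pa²(3L − a)/(6EI) = 19456/EI
  UDL 23: wL⁴/(8EI) = 67971/EI
  point load 14.3 at a = 2.48: Pa²(3L − a)/(6EI) = 508.9/EI
  δ_0 = 87936/EI
Flexibility coefficient — unit upward force at B: δ_{BB} = L³/(3EI) = 635.5/EI.
With EI = 25000 kip·ft²: δ_0 = 3.5175 ft and δ_{BB} = 0.025422 ft/kip.
Compatibility — the beam at B must follow the support down by 0.05 ft: δ_0 − R_B·δ_{BB} = 0.05, so R_B = (3.5175 − 0.05)/0.025422 = 136.4 kip.
Moment equilibrium about A: M_A = Σ(load moments about A) − R_B·L = 2292 − 136.4×12.4 = 600.3 kip·ft.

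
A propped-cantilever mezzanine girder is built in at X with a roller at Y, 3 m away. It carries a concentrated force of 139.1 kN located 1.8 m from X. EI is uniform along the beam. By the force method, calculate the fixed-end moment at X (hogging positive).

Take the reaction at Y as the redundant and release it; the primary structure is a cantilever fixed at X.
Deflection at Y on the released cantilever, summing each load's contribution:
  point load 139.1 at a = 1.8: Pa²(3L − a)/(6EI) = 540.8/EI
Tip deflection under a unit load at Y: L³/(3EI) = 9/EI.
Compatibility at Y: δ_0 − R_Y·δ_{YY} = 0, so R_Y = 540.8/9 = 60.09 kN.
Moment equilibrium about X: M_X = Σ(load moments about X) − R_Y·L = 250.4 − 60.09×3 = 70.11 kN·m.

M_X = 70.11 kN·m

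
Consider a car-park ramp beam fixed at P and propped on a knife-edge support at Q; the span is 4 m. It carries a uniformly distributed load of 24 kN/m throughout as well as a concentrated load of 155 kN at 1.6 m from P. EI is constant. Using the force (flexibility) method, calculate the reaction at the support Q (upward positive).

Take the reaction at Q as the redundant and release it; the primary structure is a cantilever fixed at P.
Free-end deflection of the primary structure under the applied loading (downward +):
  UDL 24: wL⁴/(8EI) = 768/EI
  point load 155 at a = 1.6: Pa²(3L − a)/(6EI) = 687.8/EI
  δ_0 = 1456/EI
Flexibility coefficient — unit upward force at Q: δ_{QQ} = L³/(3EI) = 21.33/EI.
Compatibility at Q: δ_0 − R_Q·δ_{QQ} = 0, so R_Q = 1456/21.33 = 68.24 kN.

R_Q = 68.24 kN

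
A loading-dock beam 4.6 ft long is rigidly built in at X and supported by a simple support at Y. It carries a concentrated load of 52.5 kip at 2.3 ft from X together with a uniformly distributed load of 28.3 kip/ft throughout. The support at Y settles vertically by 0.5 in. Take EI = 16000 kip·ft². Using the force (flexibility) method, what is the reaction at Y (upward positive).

Release the roller at Y. Primary structure: cantilever fixed at X.
Primary-structure tip deflection at Y by superposition:
  point load 52.5 at a = 2.3: Pa²(3L − a)/(6EI) = 532.3/EI
  UDL 28.3: wL⁴/(8EI) = 1584/EI
  δ_0 = 2116/EI
Tip deflection under a unit load at Y: L³/(3EI) = 32.45/EI.
With EI = 16000 kip·ft²: δ_0 = 0.13226 ft and δ_{YY} = 0.002028 ft/kip.
Compatibility — the beam at Y must follow the support down by 0.04167 ft: δ_0 − R_Y·δ_{YY} = 0.04167, so R_Y = (0.13226 − 0.04167)/0.002028 = 44.68 kip.

R_Y = 44.68 kip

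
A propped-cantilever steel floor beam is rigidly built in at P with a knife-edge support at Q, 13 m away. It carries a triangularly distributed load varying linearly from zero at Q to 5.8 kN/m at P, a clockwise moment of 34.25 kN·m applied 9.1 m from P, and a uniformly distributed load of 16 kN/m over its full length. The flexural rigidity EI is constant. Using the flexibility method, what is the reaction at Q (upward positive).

Remove the prop at Q; the released (primary) structure is a cantilever built in at P.
Free-end deflection of the primary structure under the applied loading (downward +):
  triangular load, peak 5.8 at the fixed end: w₀L⁴/(30EI) = 5522/EI
  clockwise couple 34.25 at a = 9.1: M₀a(2L − a)/(2EI) = 2634/EI
  UDL 16: wL⁴/(8EI) = 57122/EI
  δ_0 = 65277/EI
Tip deflection under a unit load at Q: L³/(3EI) = 732.3/EI.
The prop prevents deflection at Q: R_Q = δ_0/δ_{QQ} = 65277/732.3 = 89.14 kN.

R_Q = 89.14 kN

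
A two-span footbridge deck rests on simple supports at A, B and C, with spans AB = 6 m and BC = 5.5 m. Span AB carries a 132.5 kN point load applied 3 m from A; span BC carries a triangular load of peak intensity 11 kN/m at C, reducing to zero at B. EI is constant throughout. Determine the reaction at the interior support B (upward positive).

Insert a hinge at B; M_B is the redundant, and each span becomes simply supported.
End slopes at the hinge B, treating each span as simply supported:
  span AB: point load 132.5 at a = 3: Pab(L + a)/(6LEI) = 298.1/EI
  span BC: triangular load, peak 11: 7w₀L³/(360EI) = 35.59/EI
  relative rotation θ_0 = (298.1 + 35.59)/EI = 333.7/EI
A unit hogging moment at B produces rotation L₁/(3EI) + L₂/(3EI) = 3.833/EI.
Compatibility: M_B·(L₁+L₂)/(3EI) = θ_0, giving M_B = 87.05 kN·m (hogging).
Span AB, ΣM about A with M_B applied at B: R_B^{AB}·6 = 397.5 + 87.05, so R_B^{AB} = 80.76 kN and R_A = 132.5 − 80.76 = 51.74 kN.
Span BC, ΣM about C: R_B^{BC}·5.5 = 55.46 + 87.05, so R_B^{BC} = 25.91 kN and R_C = 30.25 − 25.91 = 4.338 kN.
R_B = 80.76 + 25.91 = 106.7 kN.

R_B = 106.7 kN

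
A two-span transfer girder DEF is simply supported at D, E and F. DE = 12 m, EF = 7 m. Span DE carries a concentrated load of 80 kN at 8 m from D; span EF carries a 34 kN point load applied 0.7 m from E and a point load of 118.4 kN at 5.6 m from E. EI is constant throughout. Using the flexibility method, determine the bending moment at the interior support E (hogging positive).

Release continuity at E by inserting a hinge; the redundant is the internal moment M_E. The primary structure is two simply-supported spans DE and EF.
Rotations at E on the released spans (each span's end-slope, ×1/EI):
  span DE: point load 80 at a = 8: Pab(L + a)/(6LEI) = 711.1/EI
  span EF: point load 34 at a = 0.7: Pab(L + b)/(6LEI) = 47.48/EI
  span EF: point load 118.4 at a = 5.6: Pab(L + b)/(6LEI) = 185.7/EI
  relative rotation θ_0 = (711.1 + 233.1)/EI = 944.2/EI
A unit hogging moment at E produces rotation L₁/(3EI) + L₂/(3EI) = 6.333/EI.
Slope continuity at E: θ_0 = M_E·6.333/EI, so M_E = 944.2/6.333 = 149.1 kN·m (hogging).

M_E = 149.1 kN·m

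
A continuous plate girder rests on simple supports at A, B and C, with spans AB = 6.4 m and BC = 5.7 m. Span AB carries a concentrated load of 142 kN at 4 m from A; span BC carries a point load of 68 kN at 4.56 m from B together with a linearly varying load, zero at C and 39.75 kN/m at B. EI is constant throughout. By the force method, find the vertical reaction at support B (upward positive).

Insert a hinge at B; M_B is the redundant, and each span becomes simply supported.
Rotations at B on the released spans (each span's end-slope, ×1/EI):
  span AB: point load 142 at a = 4: Pab(L + a)/(6LEI) = 369.2/EI
  span BC: point load 68 at a = 4.56: Pab(L + b)/(6LEI) = 70.7/EI
  span BC: triangular load, peak 39.75: w₀L³/(45EI) = 163.6/EI
  relative rotation θ_0 = (369.2 + 234.3)/EI = 603.5/EI
A unit hogging moment at B produces rotation L₁/(3EI) + L₂/(3EI) = 4.033/EI.
Slope continuity at B: θ_0 = M_B·4.033/EI, so M_B = 603.5/4.033 = 149.6 kN·m (hogging).
Span AB, ΣM about A with M_B applied at B: R_B^{AB}·6.4 = 568 + 149.6, so R_B^{AB} = 112.1 kN and R_A = 142 − 112.1 = 29.87 kN.
Span BC, ΣM about C: R_B^{BC}·5.7 = 508 + 149.6, so R_B^{BC} = 115.4 kN and R_C = 181.3 − 115.4 = 65.91 kN.
R_B = 112.1 + 115.4 = 227.5 kN.

R_B = 227.5 kN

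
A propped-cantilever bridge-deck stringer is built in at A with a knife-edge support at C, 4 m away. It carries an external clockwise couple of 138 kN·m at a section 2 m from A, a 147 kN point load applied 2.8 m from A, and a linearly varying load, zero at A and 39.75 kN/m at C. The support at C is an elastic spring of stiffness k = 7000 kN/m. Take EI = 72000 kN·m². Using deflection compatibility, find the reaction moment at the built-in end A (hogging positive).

M_A = 315.3 kN·m

Choose R_C as the redundant. The primary structure is the cantilever fixed at A.
Deflection at C on the released cantilever, summing each load's contribution:
  clockwise couple 138 at a = 2: M₀a(2L − a)/(2EI) = 828/EI
  point load 147 at a = 2.8: Pa²(3L − a)/(6EI) = 1767/EI
  triangular load, peak 39.75 at the free end: 11w₀L⁴/(120EI) = 932.8/EI
  δ_0 = 3528/EI
Tip deflection under a unit load at C: L³/(3EI) = 21.33/EI.
With EI = 72000 kN·m²: δ_0 = 0.048999 m and δ_{CC} = 0.000296 m/kN.
Compatibility — the spring shortens by R_C/k under the reaction it provides: δ_0 − R_C·δ_{CC} = R_C/k. With 1/k = 0.000143 m/kN, R_C = δ_0 / (δ_{CC} + 1/k) = 0.048999 / (0.000296 + 0.000143) = 111.6 kN.
Moment equilibrium about A: M_A = Σ(load moments about A) − R_C·L = 761.6 − 111.6×4 = 315.3 kN·m.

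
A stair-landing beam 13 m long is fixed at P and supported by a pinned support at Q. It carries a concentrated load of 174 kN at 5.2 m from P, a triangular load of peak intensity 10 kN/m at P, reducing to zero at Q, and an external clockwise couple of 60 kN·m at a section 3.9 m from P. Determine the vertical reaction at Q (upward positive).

Take the reaction at Q as the redundant and release it; the primary structure is a cantilever fixed at P.
Downward deflection at the released point Q due to the loads:
  point load 174 at a = 5.2: Pa²(3L − a)/(6EI) = 26505/EI
  triangular load, peak 10 at the fixed end: w₀L⁴/(30EI) = 9520/EI
  clockwise couple 60 at a = 3.9: M₀a(2L − a)/(2EI) = 2586/EI
  δ_0 = 38611/EI
Flexibility coefficient — unit upward force at Q: δ_{QQ} = L³/(3EI) = 732.3/EI.
The prop prevents deflection at Q: R_Q = δ_0/δ_{QQ} = 38611/732.3 = 52.72 kN.

R_Q = 52.72 kN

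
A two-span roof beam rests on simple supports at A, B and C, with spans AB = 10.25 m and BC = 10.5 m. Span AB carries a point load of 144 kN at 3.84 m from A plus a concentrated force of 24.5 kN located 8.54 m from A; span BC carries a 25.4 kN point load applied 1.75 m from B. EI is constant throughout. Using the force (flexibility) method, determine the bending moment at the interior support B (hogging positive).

M_B = 150.4 kN·m

Take M_B as the redundant. Released structure: two simple spans AB and BC with a hinge at B.
Discontinuity in slope at B on the released structure — sum the simple-span end rotations:
  span AB: point load 144 at a = 3.84: Pab(L + a)/(6LEI) = 812.1/EI
  span AB: point load 24.5 at a = 8.54: Pab(L + a)/(6LEI) = 109.3/EI
  span BC: point load 25.4 at a = 1.75: Pab(L + b)/(6LEI) = 118.8/EI
  relative rotation θ_0 = (921.4 + 118.8)/EI = 1040/EI
A unit hogging moment at B produces rotation L₁/(3EI) + L₂/(3EI) = 6.917/EI.
Slope continuity at B: θ_0 = M_B·6.917/EI, so M_B = 1040/6.917 = 150.4 kN·m (hogging).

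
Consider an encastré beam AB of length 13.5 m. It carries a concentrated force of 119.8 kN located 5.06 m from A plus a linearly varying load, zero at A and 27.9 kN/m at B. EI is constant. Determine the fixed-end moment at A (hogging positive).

Release both end moments; the primary structure is a simply-supported span AB with redundants M_A and M_B.
Simple-span end rotations at A and B under the given loads:
  at A: point load 119.8 at a = 5.06: Pab(L + b)/(6LEI) = 1386/EI
  at B: point load 119.8 at a = 5.06: Pab(L + a)/(6LEI) = 1172/EI
  at A: triangular load, peak 27.9: 7w₀L³/(360EI) = 1335/EI
  at B: triangular load, peak 27.9: w₀L³/(45EI) = 1525/EI
  θ_A0 = 2721/EI,  θ_B0 = 2698/EI
Flexibility coefficients: a unit moment at one end gives L/(3EI) there and L/(6EI) at the far end, so f₁₁ = f₂₂ = 4.5/EI and f₁₂ = f₂₁ = 2.25/EI.
Compatibility — zero rotation at each built-in end:
  4.5 M_A + 2.25 M_B = 2721
  2.25 M_A + 4.5 M_B = 2698
Solving the pair gives M_A = 406.4 kN·m and M_B = 396.3 kN·m (hogging).

M_A = 406.4 kN·m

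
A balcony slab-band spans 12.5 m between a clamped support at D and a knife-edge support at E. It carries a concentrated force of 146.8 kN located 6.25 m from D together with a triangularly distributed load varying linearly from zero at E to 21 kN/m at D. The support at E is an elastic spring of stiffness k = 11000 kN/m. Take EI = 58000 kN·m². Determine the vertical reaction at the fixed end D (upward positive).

Take the reaction at E as the redundant and release it; the primary structure is a cantilever fixed at D.
Deflection at E on the released cantilever, summing each load's contribution:
  point load 146.8 at a = 6.25: Pa²(3L − a)/(6EI) = 29867/EI
  triangular load, peak 21 at the fixed end: w₀L⁴/(30EI) = 17090/EI
  δ_0 = 46956/EI
Tip deflection under a unit load at E: L³/(3EI) = 651/EI.
With EI = 58000 kN·m²: δ_0 = 0.80959 m and δ_{EE} = 0.011225 m/kN.
Compatibility — the spring shortens by R_E/k under the reaction it provides: δ_0 − R_E·δ_{EE} = R_E/k. With 1/k = 0.000091 m/kN, R_E = δ_0 / (δ_{EE} + 1/k) = 0.80959 / (0.011225 + 0.000091) = 71.55 kN.
Vertical equilibrium: R_D = ΣP − R_E = 278.1 − 71.55 = 206.5 kN.

R_D = 206.5 kN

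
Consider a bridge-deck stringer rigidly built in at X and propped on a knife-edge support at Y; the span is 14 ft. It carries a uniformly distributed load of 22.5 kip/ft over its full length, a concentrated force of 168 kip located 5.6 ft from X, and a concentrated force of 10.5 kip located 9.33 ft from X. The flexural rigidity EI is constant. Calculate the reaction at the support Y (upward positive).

Choose R_Y as the redundant. The primary structure is the cantilever fixed at X.
Downward deflection at the released point Y due to the loads:
  UDL 22.5: wL⁴/(8EI) = 108045/EI
  point load 168 at a = 5.6: Pa²(3L − a)/(6EI) = 31962/EI
  point load 10.5 at a = 9.33: Pa²(3L − a)/(6EI) = 4977/EI
  δ_0 = 144984/EI
Tip deflection under a unit load at Y: L³/(3EI) = 914.7/EI.
The prop prevents deflection at Y: R_Y = δ_0/δ_{YY} = 144984/914.7 = 158.5 kip.

R_Y = 158.5 kip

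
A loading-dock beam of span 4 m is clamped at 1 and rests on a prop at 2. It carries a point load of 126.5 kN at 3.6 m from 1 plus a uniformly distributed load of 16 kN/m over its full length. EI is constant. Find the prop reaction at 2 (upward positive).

Remove the prop at 2; the released (primary) structure is a cantilever built in at 1.
Deflection at 2 on the released cantilever, summing each load's contribution:
  point load 126.5 at a = 3.6: Pa²(3L − a)/(6EI) = 2295/EI
  UDL 16: wL⁴/(8EI) = 512/EI
  δ_0 = 2807/EI
Tip deflection under a unit load at 2: L³/(3EI) = 21.33/EI.
Compatibility at 2: δ_0 − R_2·δ_{22} = 0, so R_2 = 2807/21.33 = 131.6 kN.

R_2 = 131.6 kN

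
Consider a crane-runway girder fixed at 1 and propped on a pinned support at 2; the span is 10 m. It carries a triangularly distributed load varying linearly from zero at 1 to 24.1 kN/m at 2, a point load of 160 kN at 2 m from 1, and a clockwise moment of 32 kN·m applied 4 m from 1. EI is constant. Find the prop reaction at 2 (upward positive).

Release the roller at 2. Primary structure: cantilever fixed at 1.
Free-end deflection of the primary structure under the applied loading (downward +):
  triangular load, peak 24.1 at the free end: 11w₀L⁴/(120EI) = 22092/EI
  point load 160 at a = 2: Pa²(3L − a)/(6EI) = 2987/EI
  clockwise couple 32 at a = 4: M₀a(2L − a)/(2EI) = 1024/EI
  δ_0 = 26102/EI
Flexibility coefficient — unit upward force at 2: δ_{22} = L³/(3EI) = 333.3/EI.
The prop prevents deflection at 2: R_2 = δ_0/δ_{22} = 26102/333.3 = 78.31 kN.

R_2 = 78.31 kN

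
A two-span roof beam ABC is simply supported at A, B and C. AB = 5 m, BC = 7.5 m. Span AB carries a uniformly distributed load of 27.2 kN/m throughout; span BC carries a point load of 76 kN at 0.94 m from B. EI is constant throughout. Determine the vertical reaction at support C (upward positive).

R_C = 0.3064 kN

Insert a hinge at B; M_B is the redundant, and each span becomes simply supported.
Rotations at B on the released spans (each span's end-slope, ×1/EI):
  span AB: UDL 27.2: wL³/(24EI) = 141.7/EI
  span BC: point load 76 at a = 0.94: Pab(L + b)/(6LEI) = 146.4/EI
  relative rotation θ_0 = (141.7 + 146.4)/EI = 288.1/EI
A unit hogging moment at B produces rotation L₁/(3EI) + L₂/(3EI) = 4.167/EI.
Compatibility: M_B·(L₁+L₂)/(3EI) = θ_0, giving M_B = 69.14 kN·m (hogging).
Span BC, ΣM about C: R_B^{BC}·7.5 = 498.6 + 69.14, so R_B^{BC} = 75.69 kN and R_C = 76 − 75.69 = 0.3064 kN.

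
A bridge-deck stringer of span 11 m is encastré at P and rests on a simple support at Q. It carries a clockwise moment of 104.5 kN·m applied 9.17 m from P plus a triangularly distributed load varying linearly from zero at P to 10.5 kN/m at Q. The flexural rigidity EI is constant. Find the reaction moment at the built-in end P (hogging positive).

Remove the prop at Q; the released (primary) structure is a cantilever built in at P.
Free-end deflection of the primary structure under the applied loading (downward +):
  clockwise couple 104.5 at a = 9.17: M₀a(2L − a)/(2EI) = 6147/EI
  triangular load, peak 10.5 at the free end: 11w₀L⁴/(120EI) = 14092/EI
  δ_0 = 20239/EI
Tip deflection under a unit load at Q: L³/(3EI) = 443.7/EI.
Compatibility at Q: δ_0 − R_Q·δ_{QQ} = 0, so R_Q = 20239/443.7 = 45.62 kN.
Moment equilibrium about P: M_P = Σ(load moments about P) − R_Q·L = 528 − 45.62×11 = 26.2 kN·m.

M_P = 26.2 kN·m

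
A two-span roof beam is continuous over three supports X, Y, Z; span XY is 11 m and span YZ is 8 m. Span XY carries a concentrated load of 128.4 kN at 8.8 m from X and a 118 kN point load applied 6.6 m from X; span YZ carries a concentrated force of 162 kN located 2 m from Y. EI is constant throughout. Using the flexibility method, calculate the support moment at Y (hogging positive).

Take M_Y as the redundant. Released structure: two simple spans XY and YZ with a hinge at Y.
Discontinuity in slope at Y on the released structure — sum the simple-span end rotations:
  span XY: point load 128.4 at a = 8.8: Pab(L + a)/(6LEI) = 745.7/EI
  span XY: point load 118 at a = 6.6: Pab(L + a)/(6LEI) = 913.8/EI
  span YZ: point load 162 at a = 2: Pab(L + b)/(6LEI) = 567/EI
  relative rotation θ_0 = (1660 + 567)/EI = 2227/EI
A unit hogging moment at Y produces rotation L₁/(3EI) + L₂/(3EI) = 6.333/EI.
Slope continuity at Y: θ_0 = M_Y·6.333/EI, so M_Y = 2227/6.333 = 351.6 kN·m (hogging).

M_Y = 351.6 kN·m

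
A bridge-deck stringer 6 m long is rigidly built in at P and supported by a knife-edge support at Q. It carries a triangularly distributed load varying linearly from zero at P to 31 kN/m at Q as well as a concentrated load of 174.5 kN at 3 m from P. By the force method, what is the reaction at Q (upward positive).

Take the reaction at Q as the redundant and release it; the primary structure is a cantilever fixed at P.
Free-end deflection of the primary structure under the applied loading (downward +):
  triangular load, peak 31 at the free end: 11w₀L⁴/(120EI) = 3683/EI
  point load 174.5 at a = 3: Pa²(3L − a)/(6EI) = 3926/EI
  δ_0 = 7609/EI
Tip deflection under a unit load at Q: L³/(3EI) = 72/EI.
Compatibility at Q: δ_0 − R_Q·δ_{QQ} = 0, so R_Q = 7609/72 = 105.7 kN.

R_Q = 105.7 kN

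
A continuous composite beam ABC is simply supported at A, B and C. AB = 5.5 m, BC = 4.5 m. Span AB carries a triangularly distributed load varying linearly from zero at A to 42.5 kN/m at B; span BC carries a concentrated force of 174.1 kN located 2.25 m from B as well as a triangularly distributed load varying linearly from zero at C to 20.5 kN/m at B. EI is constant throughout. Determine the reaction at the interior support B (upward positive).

Insert a hinge at B; M_B is the redundant, and each span becomes simply supported.
End slopes at the hinge B, treating each span as simply supported:
  span AB: triangular load, peak 42.5: w₀L³/(45EI) = 157.1/EI
  span BC: point load 174.1 at a = 2.25: Pab(L + b)/(6LEI) = 220.3/EI
  span BC: triangular load, peak 20.5: w₀L³/(45EI) = 41.51/EI
  relative rotation θ_0 = (157.1 + 261.9)/EI = 419/EI
A unit hogging moment at B produces rotation L₁/(3EI) + L₂/(3EI) = 3.333/EI.
Compatibility: M_B·(L₁+L₂)/(3EI) = θ_0, giving M_B = 125.7 kN·m (hogging).
Span AB, ΣM about A with M_B applied at B: R_B^{AB}·5.5 = 428.5 + 125.7, so R_B^{AB} = 100.8 kN and R_A = 116.9 − 100.8 = 16.1 kN.
Span BC, ΣM about C: R_B^{BC}·4.5 = 530.1 + 125.7, so R_B^{BC} = 145.7 kN and R_C = 220.2 − 145.7 = 74.49 kN.
R_B = 100.8 + 145.7 = 246.5 kN.

R_B = 246.5 kN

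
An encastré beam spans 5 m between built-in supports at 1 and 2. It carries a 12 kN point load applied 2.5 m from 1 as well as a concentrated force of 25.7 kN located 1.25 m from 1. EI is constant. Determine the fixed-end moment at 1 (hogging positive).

M_1 = 25.57 kN·m

Release both end moments; the primary structure is a simply-supported span 12 with redundants M_1 and M_2.
Simple-span end rotations at 1 and 2 under the given loads:
  at 1: point load 12 at a = 2.5: Pab(L + b)/(6LEI) = 18.75/EI
  at 2: point load 12 at a = 2.5: Pab(L + a)/(6LEI) = 18.75/EI
  at 1: point load 25.7 at a = 1.25: Pab(L + b)/(6LEI) = 35.14/EI
  at 2: point load 25.7 at a = 1.25: Pab(L + a)/(6LEI) = 25.1/EI
  θ_10 = 53.89/EI,  θ_20 = 43.85/EI
Flexibility coefficients: a unit moment at one end gives L/(3EI) there and L/(6EI) at the far end, so f₁₁ = f₂₂ = 1.667/EI and f₁₂ = f₂₁ = 0.8333/EI.
Compatibility — zero rotation at each built-in end:
  1.667 M_1 + 0.8333 M_2 = 53.89
  0.8333 M_1 + 1.667 M_2 = 43.85
Solving the pair gives M_1 = 25.57 kN·m and M_2 = 13.52 kN·m (hogging).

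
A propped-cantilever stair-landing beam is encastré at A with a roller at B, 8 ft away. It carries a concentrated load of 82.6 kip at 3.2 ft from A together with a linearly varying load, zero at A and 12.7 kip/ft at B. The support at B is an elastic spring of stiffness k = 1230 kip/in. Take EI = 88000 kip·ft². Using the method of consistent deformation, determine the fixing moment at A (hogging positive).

Release the roller at B. Primary structure: cantilever fixed at A.
Deflection at B on the released cantilever, summing each load's contribution:
  point load 82.6 at a = 3.2: Pa²(3L − a)/(6EI) = 2932/EI
  triangular load, peak 12.7 at the free end: 11w₀L⁴/(120EI) = 4768/EI
  δ_0 = 7701/EI
Flexibility coefficient — unit upward force at B: δ_{BB} = L³/(3EI) = 170.7/EI.
With EI = 88000 kip·ft²: δ_0 = 0.087507 ft and δ_{BB} = 0.001939 ft/kip.
Compatibility — the spring shortens by R_B/k under the reaction it provides: δ_0 − R_B·δ_{BB} = R_B/k. With 1/k = 1/(1230×12) ft/kip = 0.000068 ft/kip, R_B = δ_0 / (δ_{BB} + 1/k) = 0.087507 / (0.001939 + 0.000068) = 43.6 kip.
Moment equilibrium about A: M_A = Σ(load moments about A) − R_B·L = 535.3 − 43.6×8 = 186.5 kip·ft.

M_A = 186.5 kip·ft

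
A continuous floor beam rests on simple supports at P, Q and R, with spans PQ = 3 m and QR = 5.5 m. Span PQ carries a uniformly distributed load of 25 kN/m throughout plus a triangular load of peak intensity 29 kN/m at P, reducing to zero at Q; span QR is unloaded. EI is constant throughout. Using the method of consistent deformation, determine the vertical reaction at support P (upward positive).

R_P = 61.4 kN

Insert a hinge at Q; M_Q is the redundant, and each span becomes simply supported.
End slopes at the hinge Q, treating each span as simply supported:
  span PQ: UDL 25: wL³/(24EI) = 28.12/EI
  span PQ: triangular load, peak 29: 7w₀L³/(360EI) = 15.22/EI
  relative rotation θ_0 = (43.35 + 0)/EI = 43.35/EI
A unit hogging moment at Q produces rotation L₁/(3EI) + L₂/(3EI) = 2.833/EI.
Slope continuity at Q: θ_0 = M_Q·2.833/EI, so M_Q = 43.35/2.833 = 15.3 kN·m (hogging).
Span PQ, ΣM about P with M_Q applied at Q: R_Q^{PQ}·3 = 156 + 15.3, so R_Q^{PQ} = 57.1 kN and R_P = 118.5 − 57.1 = 61.4 kN.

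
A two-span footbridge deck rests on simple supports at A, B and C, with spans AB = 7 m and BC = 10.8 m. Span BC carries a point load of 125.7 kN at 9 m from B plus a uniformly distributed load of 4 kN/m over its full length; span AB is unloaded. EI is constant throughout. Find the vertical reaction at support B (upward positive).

R_B = 66.59 kN

Release continuity at B by inserting a hinge; the redundant is the internal moment M_B. The primary structure is two simply-supported spans AB and BC.
Rotations at B on the released spans (each span's end-slope, ×1/EI):
  span BC: point load 125.7 at a = 9: Pab(L + b)/(6LEI) = 396/EI
  span BC: UDL 4: wL³/(24EI) = 210/EI
  relative rotation θ_0 = (0 + 605.9)/EI = 605.9/EI
A unit hogging moment at B produces rotation L₁/(3EI) + L₂/(3EI) = 5.933/EI.
Compatibility: M_B·(L₁+L₂)/(3EI) = θ_0, giving M_B = 102.1 kN·m (hogging).
Span AB, ΣM about A with M_B applied at B: R_B^{AB}·7 = 0 + 102.1, so R_B^{AB} = 14.59 kN and R_A = 0 − 14.59 = -14.59 kN.
Span BC, ΣM about C: R_B^{BC}·10.8 = 459.5 + 102.1, so R_B^{BC} = 52.01 kN and R_C = 168.9 − 52.01 = 116.9 kN.
R_B = 14.59 + 52.01 = 66.59 kN.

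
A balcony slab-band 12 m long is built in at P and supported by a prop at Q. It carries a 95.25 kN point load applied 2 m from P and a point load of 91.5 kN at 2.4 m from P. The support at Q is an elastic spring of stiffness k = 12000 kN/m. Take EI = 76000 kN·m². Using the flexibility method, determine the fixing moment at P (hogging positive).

Remove the prop at Q; the released (primary) structure is a cantilever built in at P.
Downward deflection at the released point Q due to the loads:
  point load 95.25 at a = 2: Pa²(3L − a)/(6EI) = 2159/EI
  point load 91.5 at a = 2.4: Pa²(3L − a)/(6EI) = 2951/EI
  δ_0 = 5110/EI
Tip deflection under a unit load at Q: L³/(3EI) = 576/EI.
With EI = 76000 kN·m²: δ_0 = 0.067242 m and δ_{QQ} = 0.007579 m/kN.
Compatibility — the spring shortens by R_Q/k under the reaction it provides: δ_0 − R_Q·δ_{QQ} = R_Q/k. With 1/k = 0.000083 m/kN, R_Q = δ_0 / (δ_{QQ} + 1/k) = 0.067242 / (0.007579 + 0.000083) = 8.776 kN.
Moment equilibrium about P: M_P = Σ(load moments about P) − R_Q·L = 410.1 − 8.776×12 = 304.8 kN·m.

M_P = 304.8 kN·m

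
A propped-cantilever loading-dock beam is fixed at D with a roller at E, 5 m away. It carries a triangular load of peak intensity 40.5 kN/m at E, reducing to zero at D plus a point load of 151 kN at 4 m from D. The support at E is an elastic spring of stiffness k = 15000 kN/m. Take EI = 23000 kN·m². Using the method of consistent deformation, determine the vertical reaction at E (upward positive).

Choose R_E as the redundant. The primary structure is the cantilever fixed at D.
Downward deflection at the released point E due to the loads:
  triangular load, peak 40.5 at the free end: 11w₀L⁴/(120EI) = 2320/EI
  point load 151 at a = 4: Pa²(3L − a)/(6EI) = 4429/EI
  δ_0 = 6750/EI
Flexibility coefficient — unit upward force at E: δ_{EE} = L³/(3EI) = 41.67/EI.
With EI = 23000 kN·m²: δ_0 = 0.29346 m and δ_{EE} = 0.001812 m/kN.
Compatibility — the spring shortens by R_E/k under the reaction it provides: δ_0 − R_E·δ_{EE} = R_E/k. With 1/k = 0.000067 m/kN, R_E = δ_0 / (δ_{EE} + 1/k) = 0.29346 / (0.001812 + 0.000067) = 156.2 kN.

R_E = 156.2 kN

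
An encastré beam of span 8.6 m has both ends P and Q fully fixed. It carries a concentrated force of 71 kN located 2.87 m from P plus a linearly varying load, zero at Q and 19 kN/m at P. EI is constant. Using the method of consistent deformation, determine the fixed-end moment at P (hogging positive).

Release both end moments; the primary structure is a simply-supported span PQ with redundants M_P and M_Q.
On the primary (simply-supported) span, the end slopes from the loading are:
  at P: point load 71 at a = 2.87: Pab(L + b)/(6LEI) = 324.3/EI
  at Q: point load 71 at a = 2.87: Pab(L + a)/(6LEI) = 259.5/EI
  at P: triangular load, peak 19: w₀L³/(45EI) = 268.6/EI
  at Q: triangular load, peak 19: 7w₀L³/(360EI) = 235/EI
  θ_P0 = 592.8/EI,  θ_Q0 = 494.5/EI
Flexibility coefficients: a unit moment at one end gives L/(3EI) there and L/(6EI) at the far end, so f₁₁ = f₂₂ = 2.867/EI and f₁₂ = f₂₁ = 1.433/EI.
Compatibility — zero rotation at each built-in end:
  2.867 M_P + 1.433 M_Q = 592.8
  1.433 M_P + 2.867 M_Q = 494.5
Solving the pair gives M_P = 160.7 kN·m and M_Q = 92.15 kN·m (hogging).

M_P = 160.7 kN·m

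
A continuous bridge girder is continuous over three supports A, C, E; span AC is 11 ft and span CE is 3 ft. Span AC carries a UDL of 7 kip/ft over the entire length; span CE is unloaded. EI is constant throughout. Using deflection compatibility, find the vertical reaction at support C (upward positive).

Release continuity at C by inserting a hinge; the redundant is the internal moment M_C. The primary structure is two simply-supported spans AC and CE.
End slopes at the hinge C, treating each span as simply supported:
  span AC: UDL 7: wL³/(24EI) = 388.2/EI
  relative rotation θ_0 = (388.2 + 0)/EI = 388.2/EI
A unit hogging moment at C produces rotation L₁/(3EI) + L₂/(3EI) = 4.667/EI.
Compatibility: M_C·(L₁+L₂)/(3EI) = θ_0, giving M_C = 83.19 kip·ft (hogging).
Span AC, ΣM about A with M_C applied at C: R_C^{AC}·11 = 423.5 + 83.19, so R_C^{AC} = 46.06 kip and R_A = 77 − 46.06 = 30.94 kip.
Span CE, ΣM about E: R_C^{CE}·3 = 0 + 83.19, so R_C^{CE} = 27.73 kip and R_E = 0 − 27.73 = -27.73 kip.
R_C = 46.06 + 27.73 = 73.79 kip.

R_C = 73.79 kip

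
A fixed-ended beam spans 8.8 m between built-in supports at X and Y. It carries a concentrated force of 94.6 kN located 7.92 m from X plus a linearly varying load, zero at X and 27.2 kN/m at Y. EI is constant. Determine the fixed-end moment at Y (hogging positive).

M_Y = 172.7 kN·m

Release both end moments; the primary structure is a simply-supported span XY with redundants M_X and M_Y.
On the primary (simply-supported) span, the end slopes from the loading are:
  at X: point load 94.6 at a = 7.92: Pab(L + b)/(6LEI) = 120.9/EI
  at Y: point load 94.6 at a = 7.92: Pab(L + a)/(6LEI) = 208.8/EI
  at X: triangular load, peak 27.2: 7w₀L³/(360EI) = 360.4/EI
  at Y: triangular load, peak 27.2: w₀L³/(45EI) = 411.9/EI
  θ_X0 = 481.3/EI,  θ_Y0 = 620.7/EI
Flexibility coefficients: a unit moment at one end gives L/(3EI) there and L/(6EI) at the far end, so f₁₁ = f₂₂ = 2.933/EI and f₁₂ = f₂₁ = 1.467/EI.
Compatibility — zero rotation at each built-in end:
  2.933 M_X + 1.467 M_Y = 481.3
  1.467 M_X + 2.933 M_Y = 620.7
Solving the pair gives M_X = 77.7 kN·m and M_Y = 172.7 kN·m (hogging).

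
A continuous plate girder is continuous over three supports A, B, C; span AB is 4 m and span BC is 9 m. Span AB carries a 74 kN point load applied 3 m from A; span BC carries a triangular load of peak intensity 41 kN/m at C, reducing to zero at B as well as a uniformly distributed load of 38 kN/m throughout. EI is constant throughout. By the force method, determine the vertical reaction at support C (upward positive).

R_C = 247.8 kN

Release continuity at B by inserting a hinge; the redundant is the internal moment M_B. The primary structure is two simply-supported spans AB and BC.
Discontinuity in slope at B on the released structure — sum the simple-span end rotations:
  span AB: point load 74 at a = 3: Pab(L + a)/(6LEI) = 64.75/EI
  span BC: triangular load, peak 41: 7w₀L³/(360EI) = 581.2/EI
  span BC: UDL 38: wL³/(24EI) = 1154/EI
  relative rotation θ_0 = (64.75 + 1735)/EI = 1800/EI
A unit hogging moment at B produces rotation L₁/(3EI) + L₂/(3EI) = 4.333/EI.
Slope continuity at B: θ_0 = M_B·4.333/EI, so M_B = 1800/4.333 = 415.4 kN·m (hogging).
Span BC, ΣM about C: R_B^{BC}·9 = 2092 + 415.4, so R_B^{BC} = 278.7 kN and R_C = 526.5 − 278.7 = 247.8 kN.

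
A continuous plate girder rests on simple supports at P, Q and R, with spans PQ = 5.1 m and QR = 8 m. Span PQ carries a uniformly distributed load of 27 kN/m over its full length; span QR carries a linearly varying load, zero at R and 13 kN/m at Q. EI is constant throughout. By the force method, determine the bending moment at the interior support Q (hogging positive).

Insert a hinge at Q; M_Q is the redundant, and each span becomes simply supported.
End slopes at the hinge Q, treating each span as simply supported:
  span PQ: UDL 27: wL³/(24EI) = 149.2/EI
  span QR: triangular load, peak 13: w₀L³/(45EI) = 147.9/EI
  relative rotation θ_0 = (149.2 + 147.9)/EI = 297.1/EI
A unit hogging moment at Q produces rotation L₁/(3EI) + L₂/(3EI) = 4.367/EI.
Compatibility: M_Q·(L₁+L₂)/(3EI) = θ_0, giving M_Q = 68.05 kN·m (hogging).

M_Q = 68.05 kN·m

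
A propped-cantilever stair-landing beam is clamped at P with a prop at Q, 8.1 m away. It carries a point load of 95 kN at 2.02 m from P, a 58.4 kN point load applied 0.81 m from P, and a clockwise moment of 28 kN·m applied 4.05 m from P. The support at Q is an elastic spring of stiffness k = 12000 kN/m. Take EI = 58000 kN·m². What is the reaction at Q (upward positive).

Choose R_Q as the redundant. The primary structure is the cantilever fixed at P.
Downward deflection at the released point Q due to the loads:
  point load 95 at a = 2.02: Pa²(3L − a)/(6EI) = 1439/EI
  point load 58.4 at a = 0.81: Pa²(3L − a)/(6EI) = 150/EI
  clockwise couple 28 at a = 4.05: M₀a(2L − a)/(2EI) = 688.9/EI
  δ_0 = 2278/EI
Flexibility coefficient — unit upward force at Q: δ_{QQ} = L³/(3EI) = 177.1/EI.
With EI = 58000 kN·m²: δ_0 = 0.039282 m and δ_{QQ} = 0.003054 m/kN.
Compatibility — the spring shortens by R_Q/k under the reaction it provides: δ_0 − R_Q·δ_{QQ} = R_Q/k. With 1/k = 0.000083 m/kN, R_Q = δ_0 / (δ_{QQ} + 1/k) = 0.039282 / (0.003054 + 0.000083) = 12.52 kN.

R_Q = 12.52 kN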